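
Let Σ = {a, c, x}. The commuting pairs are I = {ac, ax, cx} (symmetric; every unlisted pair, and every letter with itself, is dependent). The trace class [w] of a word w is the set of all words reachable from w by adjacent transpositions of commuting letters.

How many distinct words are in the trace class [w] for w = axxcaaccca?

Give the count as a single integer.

piece 0:a — minimal
piece 1:x — minimal
piece 2:x rests on {1:x}
piece 3:c — minimal
piece 4:a rests on {0:a}
piece 5:a rests on {4:a}
piece 6:c rests on {3:c}
piece 7:c rests on {6:c}
piece 8:c rests on {7:c}
piece 9:a rests on {5:a}
minimal pieces: {0:a, 1:x, 3:c}
ways to finish when only these pieces remain (= sum over removing one remaining piece with nothing left below it):
  1 left: {2}→1  {8}→1  {9}→1
  2 left: {1,2}→1  {2,8}→2  {2,9}→2  {5,9}→1  {7,8}→1  {8,9}→2
  3 left: {1,2,8}→3  {1,2,9}→3  {2,5,9}→3  {2,7,8}→3  {2,8,9}→6  {4,5,9}→1  {5,8,9}→3  {6,7,8}→1  {7,8,9}→3
  4 left: {0,4,5,9}→1  {1,2,5,9}→6  {1,2,7,8}→6  {1,2,8,9}→12  {2,4,5,9}→4  {2,5,8,9}→12  {2,6,7,8}→4  {2,7,8,9}→12  {3,6,7,8}→1  {4,5,8,9}→4  {5,7,8,9}→6  {6,7,8,9}→4
  5 left: {0,2,4,5,9}→5  {0,4,5,8,9}→5  {1,2,4,5,9}→10  {1,2,5,8,9}→30  {1,2,6,7,8}→10  {1,2,7,8,9}→30  {2,3,6,7,8}→5  {2,4,5,8,9}→20  {2,5,7,8,9}→30  {2,6,7,8,9}→20  {3,6,7,8,9}→5  {4,5,7,8,9}→10  {5,6,7,8,9}→10
  6 left: {0,1,2,4,5,9}→15  {0,2,4,5,8,9}→30  {0,4,5,7,8,9}→15  {1,2,3,6,7,8}→15  {1,2,4,5,8,9}→60  {1,2,5,7,8,9}→90  {1,2,6,7,8,9}→60  {2,3,6,7,8,9}→30  {2,4,5,7,8,9}→60  {2,5,6,7,8,9}→60  {3,5,6,7,8,9}→15  {4,5,6,7,8,9}→20
  7 left: {0,1,2,4,5,8,9}→105  {0,2,4,5,7,8,9}→105  {0,4,5,6,7,8,9}→35  {1,2,3,6,7,8,9}→105  {1,2,4,5,7,8,9}→210  {1,2,5,6,7,8,9}→210  {2,3,5,6,7,8,9}→105  {2,4,5,6,7,8,9}→140  {3,4,5,6,7,8,9}→35
  8 left: {0,1,2,4,5,7,8,9}→420  {0,2,4,5,6,7,8,9}→280  {0,3,4,5,6,7,8,9}→70  {1,2,3,5,6,7,8,9}→420  {1,2,4,5,6,7,8,9}→560  {2,3,4,5,6,7,8,9}→280
  placing 0:a first → 1260 extensions
  placing 1:x first → 630 extensions
  placing 3:c first → 1260 extensions
total linear extensions = 3150

3150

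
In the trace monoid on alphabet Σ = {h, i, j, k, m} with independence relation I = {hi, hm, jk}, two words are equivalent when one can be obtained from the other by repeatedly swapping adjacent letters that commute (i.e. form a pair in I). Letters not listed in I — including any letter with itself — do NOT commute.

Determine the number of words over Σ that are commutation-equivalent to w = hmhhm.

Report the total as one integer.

10

0(h) covers ∅
1(m) covers ∅
2(h) covers 0:h
3(h) covers 2:h
4(m) covers 1:m
floor of heap: 0:h, 1:m
completions by unplaced set U, small U first (add the entries for U minus each lowest piece of U):
  |U|=1: {3}:1  {4}:1
  |U|=2: {1,4}:1  {2,3}:1  {3,4}:2
  |U|=3: {0,2,3}:1  {1,3,4}:3  {2,3,4}:3
  start at 0(h): 6
  start at 1(m): 4
sum over floor = 10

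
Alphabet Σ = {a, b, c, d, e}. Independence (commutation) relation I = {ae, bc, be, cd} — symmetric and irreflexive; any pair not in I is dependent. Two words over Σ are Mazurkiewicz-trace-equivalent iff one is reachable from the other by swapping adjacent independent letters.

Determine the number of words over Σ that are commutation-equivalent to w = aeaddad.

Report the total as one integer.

3

drop 0:a onto floor
drop 1:e onto floor
drop 2:a onto {0:a}
drop 3:d onto {1:e, 2:a}
drop 4:d onto {3:d}
drop 5:a onto {4:d}
drop 6:d onto {5:a}
ground layer = {0:a, 1:e}
drop-orders for the pieces not yet dropped (sum over which currently-grounded one goes next):
  1 to go: {6} 1
  2 to go: {5,6} 1
  3 to go: {4,5,6} 1
  4 to go: {3,4,5,6} 1
  5 to go: {1,3,4,5,6} 1  {2,3,4,5,6} 1
  if 0:a drops first: 2 orders
  if 1:e drops first: 1 orders
heap linearizations: 3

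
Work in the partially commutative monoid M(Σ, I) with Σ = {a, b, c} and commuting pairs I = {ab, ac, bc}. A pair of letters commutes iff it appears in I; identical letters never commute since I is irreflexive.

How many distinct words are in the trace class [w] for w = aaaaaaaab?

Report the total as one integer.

0(a) covers ∅
1(a) covers 0:a
2(a) covers 1:a
3(a) covers 2:a
4(a) covers 3:a
5(a) covers 4:a
6(a) covers 5:a
7(a) covers 6:a
8(b) covers ∅
floor of heap: 0:a, 8:b
completions by unplaced set U, small U first (add the entries for U minus each lowest piece of U):
  |U|=1: {7}:1  {8}:1
  |U|=2: {6,7}:1  {7,8}:2
  |U|=3: {5,6,7}:1  {6,7,8}:3
  |U|=4: {4,5,6,7}:1  {5,6,7,8}:4
  |U|=5: {3,4,5,6,7}:1  {4,5,6,7,8}:5
  |U|=6: {2,3,4,5,6,7}:1  {3,4,5,6,7,8}:6
  |U|=7: {1,2,3,4,5,6,7}:1  {2,3,4,5,6,7,8}:7
  start at 0(a): 8
  start at 8(b): 1
sum over floor = 9

9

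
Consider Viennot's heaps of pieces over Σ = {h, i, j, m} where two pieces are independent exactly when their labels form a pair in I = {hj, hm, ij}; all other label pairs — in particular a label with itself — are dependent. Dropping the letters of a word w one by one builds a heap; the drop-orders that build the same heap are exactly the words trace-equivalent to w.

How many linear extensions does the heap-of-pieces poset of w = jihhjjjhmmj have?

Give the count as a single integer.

315

#0=j has no predecessor
#1=i has no predecessor
#2=h depends on [1:i]
#3=h depends on [2:h]
#4=j depends on [0:j]
#5=j depends on [4:j]
#6=j depends on [5:j]
#7=h depends on [3:h]
#8=m depends on [1:i, 6:j]
#9=m depends on [8:m]
#10=j depends on [9:m]
sources: [0:j, 1:i]
N(rest) = Σ N(rest − s) over sources s of rest; N(one piece) = 1:
  size 1 → [7]=1  [10]=1
  size 2 → [3,7]=1  [7,10]=2  [9,10]=1
  size 3 → [2,3,7]=1  [3,7,10]=3  [7,9,10]=3  [8,9,10]=1
  size 4 → [2,3,7,10]=4  [3,7,9,10]=6  [6,8,9,10]=1  [7,8,9,10]=4
  size 5 → [2,3,7,9,10]=10  [3,7,8,9,10]=10  [5,6,8,9,10]=1  [6,7,8,9,10]=5
  size 6 → [2,3,7,8,9,10]=20  [3,6,7,8,9,10]=15  [4,5,6,8,9,10]=1  [5,6,7,8,9,10]=6
  size 7 → [0,4,5,6,8,9,10]=1  [1,2,3,7,8,9,10]=20  [2,3,6,7,8,9,10]=35  [3,5,6,7,8,9,10]=21  [4,5,6,7,8,9,10]=7
  size 8 → [0,4,5,6,7,8,9,10]=8  [1,2,3,6,7,8,9,10]=55  [2,3,5,6,7,8,9,10]=56  [3,4,5,6,7,8,9,10]=28
  size 9 → [0,3,4,5,6,7,8,9,10]=36  [1,2,3,5,6,7,8,9,10]=111  [2,3,4,5,6,7,8,9,10]=84
  first=0(j) contributes 195
  first=1(i) contributes 120
|[w]| = 315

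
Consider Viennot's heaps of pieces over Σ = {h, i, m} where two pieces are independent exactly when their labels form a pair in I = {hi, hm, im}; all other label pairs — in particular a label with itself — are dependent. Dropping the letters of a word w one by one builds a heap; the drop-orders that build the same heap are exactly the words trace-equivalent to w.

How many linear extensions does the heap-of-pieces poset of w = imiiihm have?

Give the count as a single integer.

105

piece 0:i — minimal
piece 1:m — minimal
piece 2:i rests on {0:i}
piece 3:i rests on {2:i}
piece 4:i rests on {3:i}
piece 5:h — minimal
piece 6:m rests on {1:m}
minimal pieces: {0:i, 1:m, 5:h}
ways to finish when only these pieces remain (= sum over removing one remaining piece with nothing left below it):
  1 left: {4}→1  {5}→1  {6}→1
  2 left: {1,6}→1  {3,4}→1  {4,5}→2  {4,6}→2  {5,6}→2
  3 left: {1,4,6}→3  {1,5,6}→3  {2,3,4}→1  {3,4,5}→3  {3,4,6}→3  {4,5,6}→6
  4 left: {0,2,3,4}→1  {1,3,4,6}→6  {1,4,5,6}→12  {2,3,4,5}→4  {2,3,4,6}→4  {3,4,5,6}→12
  5 left: {0,2,3,4,5}→5  {0,2,3,4,6}→5  {1,2,3,4,6}→10  {1,3,4,5,6}→30  {2,3,4,5,6}→20
  placing 0:i first → 60 extensions
  placing 1:m first → 30 extensions
  placing 5:h first → 15 extensions
total linear extensions = 105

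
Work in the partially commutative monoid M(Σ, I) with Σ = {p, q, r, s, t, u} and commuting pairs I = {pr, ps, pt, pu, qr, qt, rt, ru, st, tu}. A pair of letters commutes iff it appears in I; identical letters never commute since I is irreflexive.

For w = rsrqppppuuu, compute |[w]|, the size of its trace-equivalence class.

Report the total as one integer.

piece 0:r — minimal
piece 1:s rests on {0:r}
piece 2:r rests on {1:s}
piece 3:q rests on {1:s}
piece 4:p rests on {3:q}
piece 5:p rests on {4:p}
piece 6:p rests on {5:p}
piece 7:p rests on {6:p}
piece 8:u rests on {3:q}
piece 9:u rests on {8:u}
piece 10:u rests on {9:u}
minimal pieces: {0:r}
ways to finish when only these pieces remain (= sum over removing one remaining piece with nothing left below it):
  1 left: {2}→1  {7}→1  {10}→1
  2 left: {2,7}→2  {2,10}→2  {6,7}→1  {7,10}→2  {9,10}→1
  3 left: {2,6,7}→3  {2,7,10}→6  {2,9,10}→3  {5,6,7}→1  {6,7,10}→3  {7,9,10}→3  {8,9,10}→1
  4 left: {2,5,6,7}→4  {2,6,7,10}→12  {2,7,9,10}→12  {2,8,9,10}→4  {4,5,6,7}→1  {5,6,7,10}→4  {6,7,9,10}→6  {7,8,9,10}→4
  5 left: {2,4,5,6,7}→5  {2,5,6,7,10}→20  {2,6,7,9,10}→30  {2,7,8,9,10}→20  {4,5,6,7,10}→5  {5,6,7,9,10}→10  {6,7,8,9,10}→10
  6 left: {2,4,5,6,7,10}→30  {2,5,6,7,9,10}→60  {2,6,7,8,9,10}→60  {4,5,6,7,9,10}→15  {5,6,7,8,9,10}→20
  7 left: {2,4,5,6,7,9,10}→105  {2,5,6,7,8,9,10}→140  {4,5,6,7,8,9,10}→35
  8 left: {2,4,5,6,7,8,9,10}→280  {3,4,5,6,7,8,9,10}→35
  9 left: {2,3,4,5,6,7,8,9,10}→315
  placing 0:r first → 315 extensions

315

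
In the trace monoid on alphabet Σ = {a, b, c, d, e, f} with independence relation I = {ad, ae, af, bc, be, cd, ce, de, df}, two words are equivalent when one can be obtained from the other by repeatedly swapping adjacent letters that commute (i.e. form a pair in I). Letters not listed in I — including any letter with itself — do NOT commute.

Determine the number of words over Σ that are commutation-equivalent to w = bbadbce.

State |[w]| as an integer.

35

#0=b has no predecessor
#1=b depends on [0:b]
#2=a depends on [1:b]
#3=d depends on [1:b]
#4=b depends on [2:a, 3:d]
#5=c depends on [2:a]
#6=e has no predecessor
sources: [0:b, 6:e]
N(rest) = Σ N(rest − s) over sources s of rest; N(one piece) = 1:
  size 1 → [4]=1  [5]=1  [6]=1
  size 2 → [3,4]=1  [4,5]=2  [4,6]=2  [5,6]=2
  size 3 → [2,4,5]=2  [3,4,5]=3  [3,4,6]=3  [4,5,6]=6
  size 4 → [2,3,4,5]=5  [2,4,5,6]=8  [3,4,5,6]=12
  size 5 → [1,2,3,4,5]=5  [2,3,4,5,6]=25
  first=0(b) contributes 30
  first=6(e) contributes 5
|[w]| = 35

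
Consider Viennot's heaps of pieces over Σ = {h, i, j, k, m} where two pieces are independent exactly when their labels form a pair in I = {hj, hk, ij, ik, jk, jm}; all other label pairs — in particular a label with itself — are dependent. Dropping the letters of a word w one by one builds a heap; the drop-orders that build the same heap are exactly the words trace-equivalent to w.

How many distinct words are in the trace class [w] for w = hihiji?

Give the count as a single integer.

0(h) covers ∅
1(i) covers 0:h
2(h) covers 1:i
3(i) covers 2:h
4(j) covers ∅
5(i) covers 3:i
floor of heap: 0:h, 4:j
completions by unplaced set U, small U first (add the entries for U minus each lowest piece of U):
  |U|=1: {4}:1  {5}:1
  |U|=2: {3,5}:1  {4,5}:2
  |U|=3: {2,3,5}:1  {3,4,5}:3
  |U|=4: {1,2,3,5}:1  {2,3,4,5}:4
  start at 0(h): 5
  start at 4(j): 1
sum over floor = 6

6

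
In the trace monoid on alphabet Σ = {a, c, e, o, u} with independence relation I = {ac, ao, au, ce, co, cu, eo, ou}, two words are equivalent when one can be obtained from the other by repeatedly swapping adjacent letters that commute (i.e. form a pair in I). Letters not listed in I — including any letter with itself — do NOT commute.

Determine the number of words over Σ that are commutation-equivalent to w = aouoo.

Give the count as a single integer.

piece 0:a — minimal
piece 1:o — minimal
piece 2:u — minimal
piece 3:o rests on {1:o}
piece 4:o rests on {3:o}
minimal pieces: {0:a, 1:o, 2:u}
ways to finish when only these pieces remain (= sum over removing one remaining piece with nothing left below it):
  1 left: {0}→1  {2}→1  {4}→1
  2 left: {0,2}→2  {0,4}→2  {2,4}→2  {3,4}→1
  3 left: {0,2,4}→6  {0,3,4}→3  {1,3,4}→1  {2,3,4}→3
  placing 0:a first → 4 extensions
  placing 1:o first → 12 extensions
  placing 2:u first → 4 extensions
total linear extensions = 20

20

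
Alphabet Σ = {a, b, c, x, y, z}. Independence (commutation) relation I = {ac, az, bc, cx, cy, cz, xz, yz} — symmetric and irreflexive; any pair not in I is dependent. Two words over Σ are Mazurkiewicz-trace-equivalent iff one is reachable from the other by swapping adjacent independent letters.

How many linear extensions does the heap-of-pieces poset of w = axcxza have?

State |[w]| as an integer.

30

0(a) covers ∅
1(x) covers 0:a
2(c) covers ∅
3(x) covers 1:x
4(z) covers ∅
5(a) covers 3:x
floor of heap: 0:a, 2:c, 4:z
completions by unplaced set U, small U first (add the entries for U minus each lowest piece of U):
  |U|=1: {2}:1  {4}:1  {5}:1
  |U|=2: {2,4}:2  {2,5}:2  {3,5}:1  {4,5}:2
  |U|=3: {1,3,5}:1  {2,3,5}:3  {2,4,5}:6  {3,4,5}:3
  |U|=4: {0,1,3,5}:1  {1,2,3,5}:4  {1,3,4,5}:4  {2,3,4,5}:12
  start at 0(a): 20
  start at 2(c): 5
  start at 4(z): 5
sum over floor = 30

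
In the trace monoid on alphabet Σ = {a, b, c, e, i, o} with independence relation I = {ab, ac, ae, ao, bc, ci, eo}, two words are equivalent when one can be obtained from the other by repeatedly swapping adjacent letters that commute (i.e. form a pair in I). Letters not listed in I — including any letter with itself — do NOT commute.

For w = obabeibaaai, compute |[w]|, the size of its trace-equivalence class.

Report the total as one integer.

drop 0:o onto floor
drop 1:b onto {0:o}
drop 2:a onto floor
drop 3:b onto {1:b}
drop 4:e onto {3:b}
drop 5:i onto {2:a, 4:e}
drop 6:b onto {5:i}
drop 7:a onto {5:i}
drop 8:a onto {7:a}
drop 9:a onto {8:a}
drop 10:i onto {6:b, 9:a}
ground layer = {0:o, 2:a}
drop-orders for the pieces not yet dropped (sum over which currently-grounded one goes next):
  1 to go: {10} 1
  2 to go: {6,10} 1  {9,10} 1
  3 to go: {6,9,10} 2  {8,9,10} 1
  4 to go: {6,8,9,10} 3  {7,8,9,10} 1
  5 to go: {6,7,8,9,10} 4
  6 to go: {5,6,7,8,9,10} 4
  7 to go: {2,5,6,7,8,9,10} 4  {4,5,6,7,8,9,10} 4
  8 to go: {2,4,5,6,7,8,9,10} 8  {3,4,5,6,7,8,9,10} 4
  9 to go: {1,3,4,5,6,7,8,9,10} 4  {2,3,4,5,6,7,8,9,10} 12
  if 0:o drops first: 16 orders
  if 2:a drops first: 4 orders
heap linearizations: 20

20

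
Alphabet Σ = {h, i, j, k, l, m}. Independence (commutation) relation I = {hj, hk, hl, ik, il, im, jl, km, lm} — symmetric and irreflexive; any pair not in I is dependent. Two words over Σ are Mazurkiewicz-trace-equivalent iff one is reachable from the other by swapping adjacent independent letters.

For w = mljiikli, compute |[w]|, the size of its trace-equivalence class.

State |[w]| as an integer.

piece 0:m — minimal
piece 1:l — minimal
piece 2:j rests on {0:m}
piece 3:i rests on {2:j}
piece 4:i rests on {3:i}
piece 5:k rests on {1:l, 2:j}
piece 6:l rests on {5:k}
piece 7:i rests on {4:i}
minimal pieces: {0:m, 1:l}
ways to finish when only these pieces remain (= sum over removing one remaining piece with nothing left below it):
  1 left: {6}→1  {7}→1
  2 left: {4,7}→1  {5,6}→1  {6,7}→2
  3 left: {1,5,6}→1  {3,4,7}→1  {4,6,7}→3  {5,6,7}→3
  4 left: {1,5,6,7}→4  {3,4,6,7}→4  {4,5,6,7}→6
  5 left: {1,4,5,6,7}→10  {3,4,5,6,7}→10
  6 left: {1,3,4,5,6,7}→20  {2,3,4,5,6,7}→10
  placing 0:m first → 30 extensions
  placing 1:l first → 10 extensions
total linear extensions = 40

40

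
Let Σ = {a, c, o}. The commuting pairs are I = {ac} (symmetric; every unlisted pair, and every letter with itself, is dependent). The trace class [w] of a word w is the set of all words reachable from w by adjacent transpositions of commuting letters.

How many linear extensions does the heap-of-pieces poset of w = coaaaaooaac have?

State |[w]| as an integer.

piece 0:c — minimal
piece 1:o rests on {0:c}
piece 2:a rests on {1:o}
piece 3:a rests on {2:a}
piece 4:a rests on {3:a}
piece 5:a rests on {4:a}
piece 6:o rests on {5:a}
piece 7:o rests on {6:o}
piece 8:a rests on {7:o}
piece 9:a rests on {8:a}
piece 10:c rests on {7:o}
minimal pieces: {0:c}
ways to finish when only these pieces remain (= sum over removing one remaining piece with nothing left below it):
  1 left: {9}→1  {10}→1
  2 left: {8,9}→1  {9,10}→2
  3 left: {8,9,10}→3
  4 left: {7,8,9,10}→3
  5 left: {6,7,8,9,10}→3
  6 left: {5,6,7,8,9,10}→3
  7 left: {4,5,6,7,8,9,10}→3
  8 left: {3,4,5,6,7,8,9,10}→3
  9 left: {2,3,4,5,6,7,8,9,10}→3
  placing 0:c first → 3 extensions

3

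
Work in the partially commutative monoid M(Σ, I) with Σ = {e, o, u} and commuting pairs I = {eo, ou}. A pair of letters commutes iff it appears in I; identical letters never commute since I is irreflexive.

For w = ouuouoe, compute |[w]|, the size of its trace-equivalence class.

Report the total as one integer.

piece 0:o — minimal
piece 1:u — minimal
piece 2:u rests on {1:u}
piece 3:o rests on {0:o}
piece 4:u rests on {2:u}
piece 5:o rests on {3:o}
piece 6:e rests on {4:u}
minimal pieces: {0:o, 1:u}
ways to finish when only these pieces remain (= sum over removing one remaining piece with nothing left below it):
  1 left: {5}→1  {6}→1
  2 left: {3,5}→1  {4,6}→1  {5,6}→2
  3 left: {0,3,5}→1  {2,4,6}→1  {3,5,6}→3  {4,5,6}→3
  4 left: {0,3,5,6}→4  {1,2,4,6}→1  {2,4,5,6}→4  {3,4,5,6}→6
  5 left: {0,3,4,5,6}→10  {1,2,4,5,6}→5  {2,3,4,5,6}→10
  placing 0:o first → 15 extensions
  placing 1:u first → 20 extensions
total linear extensions = 35

35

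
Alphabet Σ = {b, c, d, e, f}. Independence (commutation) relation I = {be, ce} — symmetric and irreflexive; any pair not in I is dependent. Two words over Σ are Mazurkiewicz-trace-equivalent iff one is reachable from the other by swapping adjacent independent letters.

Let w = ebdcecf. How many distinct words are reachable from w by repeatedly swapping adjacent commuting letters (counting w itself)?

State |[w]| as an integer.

6

piece 0:e — minimal
piece 1:b — minimal
piece 2:d rests on {0:e, 1:b}
piece 3:c rests on {2:d}
piece 4:e rests on {2:d}
piece 5:c rests on {3:c}
piece 6:f rests on {4:e, 5:c}
minimal pieces: {0:e, 1:b}
ways to finish when only these pieces remain (= sum over removing one remaining piece with nothing left below it):
  1 left: {6}→1
  2 left: {4,6}→1  {5,6}→1
  3 left: {3,5,6}→1  {4,5,6}→2
  4 left: {3,4,5,6}→3
  5 left: {2,3,4,5,6}→3
  placing 0:e first → 3 extensions
  placing 1:b first → 3 extensions
total linear extensions = 6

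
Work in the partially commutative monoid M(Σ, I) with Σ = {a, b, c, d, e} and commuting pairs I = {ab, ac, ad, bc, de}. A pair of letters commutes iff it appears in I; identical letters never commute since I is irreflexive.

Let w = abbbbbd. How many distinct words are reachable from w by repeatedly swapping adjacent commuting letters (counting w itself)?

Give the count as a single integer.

7

0(a) covers ∅
1(b) covers ∅
2(b) covers 1:b
3(b) covers 2:b
4(b) covers 3:b
5(b) covers 4:b
6(d) covers 5:b
floor of heap: 0:a, 1:b
completions by unplaced set U, small U first (add the entries for U minus each lowest piece of U):
  |U|=1: {0}:1  {6}:1
  |U|=2: {0,6}:2  {5,6}:1
  |U|=3: {0,5,6}:3  {4,5,6}:1
  |U|=4: {0,4,5,6}:4  {3,4,5,6}:1
  |U|=5: {0,3,4,5,6}:5  {2,3,4,5,6}:1
  start at 0(a): 1
  start at 1(b): 6
sum over floor = 7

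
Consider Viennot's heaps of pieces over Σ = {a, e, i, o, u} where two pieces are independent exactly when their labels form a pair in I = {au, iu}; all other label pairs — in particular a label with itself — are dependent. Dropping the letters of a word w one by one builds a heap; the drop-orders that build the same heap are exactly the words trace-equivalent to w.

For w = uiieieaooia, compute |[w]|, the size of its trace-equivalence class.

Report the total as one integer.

3

piece 0:u — minimal
piece 1:i — minimal
piece 2:i rests on {1:i}
piece 3:e rests on {0:u, 2:i}
piece 4:i rests on {3:e}
piece 5:e rests on {4:i}
piece 6:a rests on {5:e}
piece 7:o rests on {6:a}
piece 8:o rests on {7:o}
piece 9:i rests on {8:o}
piece 10:a rests on {9:i}
minimal pieces: {0:u, 1:i}
ways to finish when only these pieces remain (= sum over removing one remaining piece with nothing left below it):
  1 left: {10}→1
  2 left: {9,10}→1
  3 left: {8,9,10}→1
  4 left: {7,8,9,10}→1
  5 left: {6,7,8,9,10}→1
  6 left: {5,6,7,8,9,10}→1
  7 left: {4,5,6,7,8,9,10}→1
  8 left: {3,4,5,6,7,8,9,10}→1
  9 left: {0,3,4,5,6,7,8,9,10}→1  {2,3,4,5,6,7,8,9,10}→1
  placing 0:u first → 1 extensions
  placing 1:i first → 2 extensions
total linear extensions = 3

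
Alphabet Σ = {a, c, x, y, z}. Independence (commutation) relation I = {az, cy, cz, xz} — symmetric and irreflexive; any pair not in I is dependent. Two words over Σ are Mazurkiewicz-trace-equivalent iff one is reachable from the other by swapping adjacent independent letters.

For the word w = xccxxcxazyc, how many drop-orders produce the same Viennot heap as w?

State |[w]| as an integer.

drop 0:x onto floor
drop 1:c onto {0:x}
drop 2:c onto {1:c}
drop 3:x onto {2:c}
drop 4:x onto {3:x}
drop 5:c onto {4:x}
drop 6:x onto {5:c}
drop 7:a onto {6:x}
drop 8:z onto floor
drop 9:y onto {7:a, 8:z}
drop 10:c onto {7:a}
ground layer = {0:x, 8:z}
drop-orders for the pieces not yet dropped (sum over which currently-grounded one goes next):
  1 to go: {9} 1  {10} 1
  2 to go: {8,9} 1  {9,10} 2
  3 to go: {7,9,10} 2  {8,9,10} 3
  4 to go: {6,7,9,10} 2  {7,8,9,10} 5
  5 to go: {5,6,7,9,10} 2  {6,7,8,9,10} 7
  6 to go: {4,5,6,7,9,10} 2  {5,6,7,8,9,10} 9
  7 to go: {3,4,5,6,7,9,10} 2  {4,5,6,7,8,9,10} 11
  8 to go: {2,3,4,5,6,7,9,10} 2  {3,4,5,6,7,8,9,10} 13
  9 to go: {1,2,3,4,5,6,7,9,10} 2  {2,3,4,5,6,7,8,9,10} 15
  if 0:x drops first: 17 orders
  if 8:z drops first: 2 orders
heap linearizations: 19

19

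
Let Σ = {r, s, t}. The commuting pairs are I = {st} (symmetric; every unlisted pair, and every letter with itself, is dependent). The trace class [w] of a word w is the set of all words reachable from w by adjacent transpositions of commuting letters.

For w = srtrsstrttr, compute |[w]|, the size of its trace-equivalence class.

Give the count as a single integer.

3

#0=s has no predecessor
#1=r depends on [0:s]
#2=t depends on [1:r]
#3=r depends on [2:t]
#4=s depends on [3:r]
#5=s depends on [4:s]
#6=t depends on [3:r]
#7=r depends on [5:s, 6:t]
#8=t depends on [7:r]
#9=t depends on [8:t]
#10=r depends on [9:t]
sources: [0:s]
N(rest) = Σ N(rest − s) over sources s of rest; N(one piece) = 1:
  size 1 → [10]=1
  size 2 → [9,10]=1
  size 3 → [8,9,10]=1
  size 4 → [7,8,9,10]=1
  size 5 → [5,7,8,9,10]=1  [6,7,8,9,10]=1
  size 6 → [4,5,7,8,9,10]=1  [5,6,7,8,9,10]=2
  size 7 → [4,5,6,7,8,9,10]=3
  size 8 → [3,4,5,6,7,8,9,10]=3
  size 9 → [2,3,4,5,6,7,8,9,10]=3
  first=0(s) contributes 3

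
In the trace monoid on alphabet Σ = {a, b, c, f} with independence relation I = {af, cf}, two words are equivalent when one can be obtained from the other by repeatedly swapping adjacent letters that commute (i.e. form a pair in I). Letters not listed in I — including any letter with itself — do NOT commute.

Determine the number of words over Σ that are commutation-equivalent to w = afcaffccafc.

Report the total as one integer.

330

drop 0:a onto floor
drop 1:f onto floor
drop 2:c onto {0:a}
drop 3:a onto {2:c}
drop 4:f onto {1:f}
drop 5:f onto {4:f}
drop 6:c onto {3:a}
drop 7:c onto {6:c}
drop 8:a onto {7:c}
drop 9:f onto {5:f}
drop 10:c onto {8:a}
ground layer = {0:a, 1:f}
drop-orders for the pieces not yet dropped (sum over which currently-grounded one goes next):
  1 to go: {9} 1  {10} 1
  2 to go: {5,9} 1  {8,10} 1  {9,10} 2
  3 to go: {4,5,9} 1  {5,9,10} 3  {7,8,10} 1  {8,9,10} 3
  4 to go: {1,4,5,9} 1  {4,5,9,10} 4  {5,8,9,10} 6  {6,7,8,10} 1  {7,8,9,10} 4
  5 to go: {1,4,5,9,10} 5  {3,6,7,8,10} 1  {4,5,8,9,10} 10  {5,7,8,9,10} 10  {6,7,8,9,10} 5
  6 to go: {1,4,5,8,9,10} 15  {2,3,6,7,8,10} 1  {3,6,7,8,9,10} 6  {4,5,7,8,9,10} 20  {5,6,7,8,9,10} 15
  7 to go: {0,2,3,6,7,8,10} 1  {1,4,5,7,8,9,10} 35  {2,3,6,7,8,9,10} 7  {3,5,6,7,8,9,10} 21  {4,5,6,7,8,9,10} 35
  8 to go: {0,2,3,6,7,8,9,10} 8  {1,4,5,6,7,8,9,10} 70  {2,3,5,6,7,8,9,10} 28  {3,4,5,6,7,8,9,10} 56
  9 to go: {0,2,3,5,6,7,8,9,10} 36  {1,3,4,5,6,7,8,9,10} 126  {2,3,4,5,6,7,8,9,10} 84
  if 0:a drops first: 210 orders
  if 1:f drops first: 120 orders
heap linearizations: 330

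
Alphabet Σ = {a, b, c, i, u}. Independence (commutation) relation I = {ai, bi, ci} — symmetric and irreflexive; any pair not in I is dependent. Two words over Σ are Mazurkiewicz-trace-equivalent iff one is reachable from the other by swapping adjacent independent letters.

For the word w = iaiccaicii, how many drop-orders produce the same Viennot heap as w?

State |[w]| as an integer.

#0=i has no predecessor
#1=a has no predecessor
#2=i depends on [0:i]
#3=c depends on [1:a]
#4=c depends on [3:c]
#5=a depends on [4:c]
#6=i depends on [2:i]
#7=c depends on [5:a]
#8=i depends on [6:i]
#9=i depends on [8:i]
sources: [0:i, 1:a]
N(rest) = Σ N(rest − s) over sources s of rest; N(one piece) = 1:
  size 1 → [7]=1  [9]=1
  size 2 → [5,7]=1  [7,9]=2  [8,9]=1
  size 3 → [4,5,7]=1  [5,7,9]=3  [6,8,9]=1  [7,8,9]=3
  size 4 → [2,6,8,9]=1  [3,4,5,7]=1  [4,5,7,9]=4  [5,7,8,9]=6  [6,7,8,9]=4
  size 5 → [0,2,6,8,9]=1  [1,3,4,5,7]=1  [2,6,7,8,9]=5  [3,4,5,7,9]=5  [4,5,7,8,9]=10  [5,6,7,8,9]=10
  size 6 → [0,2,6,7,8,9]=6  [1,3,4,5,7,9]=6  [2,5,6,7,8,9]=15  [3,4,5,7,8,9]=15  [4,5,6,7,8,9]=20
  size 7 → [0,2,5,6,7,8,9]=21  [1,3,4,5,7,8,9]=21  [2,4,5,6,7,8,9]=35  [3,4,5,6,7,8,9]=35
  size 8 → [0,2,4,5,6,7,8,9]=56  [1,3,4,5,6,7,8,9]=56  [2,3,4,5,6,7,8,9]=70
  first=0(i) contributes 126
  first=1(a) contributes 126
|[w]| = 252

252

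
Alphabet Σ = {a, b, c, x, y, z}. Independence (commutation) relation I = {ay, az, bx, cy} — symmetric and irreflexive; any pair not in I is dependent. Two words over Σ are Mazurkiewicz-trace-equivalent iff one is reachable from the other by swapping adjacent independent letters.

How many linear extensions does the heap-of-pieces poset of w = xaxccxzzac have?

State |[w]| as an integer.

drop 0:x onto floor
drop 1:a onto {0:x}
drop 2:x onto {1:a}
drop 3:c onto {2:x}
drop 4:c onto {3:c}
drop 5:x onto {4:c}
drop 6:z onto {5:x}
drop 7:z onto {6:z}
drop 8:a onto {5:x}
drop 9:c onto {7:z, 8:a}
ground layer = {0:x}
drop-orders for the pieces not yet dropped (sum over which currently-grounded one goes next):
  1 to go: {9} 1
  2 to go: {7,9} 1  {8,9} 1
  3 to go: {6,7,9} 1  {7,8,9} 2
  4 to go: {6,7,8,9} 3
  5 to go: {5,6,7,8,9} 3
  6 to go: {4,5,6,7,8,9} 3
  7 to go: {3,4,5,6,7,8,9} 3
  8 to go: {2,3,4,5,6,7,8,9} 3
  if 0:x drops first: 3 orders

3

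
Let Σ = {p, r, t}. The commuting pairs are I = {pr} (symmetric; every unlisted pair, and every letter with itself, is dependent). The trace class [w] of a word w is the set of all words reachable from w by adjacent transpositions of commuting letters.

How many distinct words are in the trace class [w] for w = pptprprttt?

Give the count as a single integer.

6

drop 0:p onto floor
drop 1:p onto {0:p}
drop 2:t onto {1:p}
drop 3:p onto {2:t}
drop 4:r onto {2:t}
drop 5:p onto {3:p}
drop 6:r onto {4:r}
drop 7:t onto {5:p, 6:r}
drop 8:t onto {7:t}
drop 9:t onto {8:t}
ground layer = {0:p}
drop-orders for the pieces not yet dropped (sum over which currently-grounded one goes next):
  1 to go: {9} 1
  2 to go: {8,9} 1
  3 to go: {7,8,9} 1
  4 to go: {5,7,8,9} 1  {6,7,8,9} 1
  5 to go: {3,5,7,8,9} 1  {4,6,7,8,9} 1  {5,6,7,8,9} 2
  6 to go: {3,5,6,7,8,9} 3  {4,5,6,7,8,9} 3
  7 to go: {3,4,5,6,7,8,9} 6
  8 to go: {2,3,4,5,6,7,8,9} 6
  if 0:p drops first: 6 orders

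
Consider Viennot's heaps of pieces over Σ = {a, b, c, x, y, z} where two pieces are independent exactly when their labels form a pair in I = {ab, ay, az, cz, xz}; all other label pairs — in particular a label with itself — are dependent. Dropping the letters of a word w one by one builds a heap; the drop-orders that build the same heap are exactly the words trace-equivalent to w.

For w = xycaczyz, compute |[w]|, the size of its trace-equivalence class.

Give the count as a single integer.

4

piece 0:x — minimal
piece 1:y rests on {0:x}
piece 2:c rests on {1:y}
piece 3:a rests on {2:c}
piece 4:c rests on {3:a}
piece 5:z rests on {1:y}
piece 6:y rests on {4:c, 5:z}
piece 7:z rests on {6:y}
minimal pieces: {0:x}
ways to finish when only these pieces remain (= sum over removing one remaining piece with nothing left below it):
  1 left: {7}→1
  2 left: {6,7}→1
  3 left: {4,6,7}→1  {5,6,7}→1
  4 left: {3,4,6,7}→1  {4,5,6,7}→2
  5 left: {2,3,4,6,7}→1  {3,4,5,6,7}→3
  6 left: {2,3,4,5,6,7}→4
  placing 0:x first → 4 extensions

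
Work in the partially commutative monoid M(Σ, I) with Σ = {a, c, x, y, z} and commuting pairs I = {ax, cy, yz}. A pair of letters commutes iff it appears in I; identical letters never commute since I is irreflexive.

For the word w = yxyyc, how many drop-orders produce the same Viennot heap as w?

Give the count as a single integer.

3

#0=y has no predecessor
#1=x depends on [0:y]
#2=y depends on [1:x]
#3=y depends on [2:y]
#4=c depends on [1:x]
sources: [0:y]
N(rest) = Σ N(rest − s) over sources s of rest; N(one piece) = 1:
  size 1 → [3]=1  [4]=1
  size 2 → [2,3]=1  [3,4]=2
  size 3 → [2,3,4]=3
  first=0(y) contributes 3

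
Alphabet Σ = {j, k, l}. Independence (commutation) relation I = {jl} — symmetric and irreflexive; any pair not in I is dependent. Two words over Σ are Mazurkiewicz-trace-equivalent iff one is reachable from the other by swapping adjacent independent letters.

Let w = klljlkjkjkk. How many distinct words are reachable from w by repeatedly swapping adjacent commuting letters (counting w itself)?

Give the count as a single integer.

drop 0:k onto floor
drop 1:l onto {0:k}
drop 2:l onto {1:l}
drop 3:j onto {0:k}
drop 4:l onto {2:l}
drop 5:k onto {3:j, 4:l}
drop 6:j onto {5:k}
drop 7:k onto {6:j}
drop 8:j onto {7:k}
drop 9:k onto {8:j}
drop 10:k onto {9:k}
ground layer = {0:k}
drop-orders for the pieces not yet dropped (sum over which currently-grounded one goes next):
  1 to go: {10} 1
  2 to go: {9,10} 1
  3 to go: {8,9,10} 1
  4 to go: {7,8,9,10} 1
  5 to go: {6,7,8,9,10} 1
  6 to go: {5,6,7,8,9,10} 1
  7 to go: {3,5,6,7,8,9,10} 1  {4,5,6,7,8,9,10} 1
  8 to go: {2,4,5,6,7,8,9,10} 1  {3,4,5,6,7,8,9,10} 2
  9 to go: {1,2,4,5,6,7,8,9,10} 1  {2,3,4,5,6,7,8,9,10} 3
  if 0:k drops first: 4 orders

4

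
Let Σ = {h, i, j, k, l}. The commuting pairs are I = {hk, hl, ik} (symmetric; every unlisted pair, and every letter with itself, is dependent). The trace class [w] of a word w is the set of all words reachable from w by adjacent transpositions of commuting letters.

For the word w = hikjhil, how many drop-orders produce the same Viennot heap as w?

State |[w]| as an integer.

piece 0:h — minimal
piece 1:i rests on {0:h}
piece 2:k — minimal
piece 3:j rests on {1:i, 2:k}
piece 4:h rests on {3:j}
piece 5:i rests on {4:h}
piece 6:l rests on {5:i}
minimal pieces: {0:h, 2:k}
ways to finish when only these pieces remain (= sum over removing one remaining piece with nothing left below it):
  1 left: {6}→1
  2 left: {5,6}→1
  3 left: {4,5,6}→1
  4 left: {3,4,5,6}→1
  5 left: {1,3,4,5,6}→1  {2,3,4,5,6}→1
  placing 0:h first → 2 extensions
  placing 2:k first → 1 extensions
total linear extensions = 3

3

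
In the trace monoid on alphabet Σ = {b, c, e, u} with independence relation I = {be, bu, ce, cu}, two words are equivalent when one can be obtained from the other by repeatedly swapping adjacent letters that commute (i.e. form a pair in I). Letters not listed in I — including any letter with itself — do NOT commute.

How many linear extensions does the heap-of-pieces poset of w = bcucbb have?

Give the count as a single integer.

6

#0=b has no predecessor
#1=c depends on [0:b]
#2=u has no predecessor
#3=c depends on [1:c]
#4=b depends on [3:c]
#5=b depends on [4:b]
sources: [0:b, 2:u]
N(rest) = Σ N(rest − s) over sources s of rest; N(one piece) = 1:
  size 1 → [2]=1  [5]=1
  size 2 → [2,5]=2  [4,5]=1
  size 3 → [2,4,5]=3  [3,4,5]=1
  size 4 → [1,3,4,5]=1  [2,3,4,5]=4
  first=0(b) contributes 5
  first=2(u) contributes 1
|[w]| = 6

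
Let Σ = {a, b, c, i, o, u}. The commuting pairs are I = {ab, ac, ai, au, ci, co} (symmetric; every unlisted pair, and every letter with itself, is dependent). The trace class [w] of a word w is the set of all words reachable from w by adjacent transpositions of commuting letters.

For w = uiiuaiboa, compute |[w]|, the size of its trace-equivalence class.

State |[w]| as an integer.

#0=u has no predecessor
#1=i depends on [0:u]
#2=i depends on [1:i]
#3=u depends on [2:i]
#4=a has no predecessor
#5=i depends on [3:u]
#6=b depends on [5:i]
#7=o depends on [4:a, 6:b]
#8=a depends on [7:o]
sources: [0:u, 4:a]
N(rest) = Σ N(rest − s) over sources s of rest; N(one piece) = 1:
  size 1 → [8]=1
  size 2 → [7,8]=1
  size 3 → [4,7,8]=1  [6,7,8]=1
  size 4 → [4,6,7,8]=2  [5,6,7,8]=1
  size 5 → [3,5,6,7,8]=1  [4,5,6,7,8]=3
  size 6 → [2,3,5,6,7,8]=1  [3,4,5,6,7,8]=4
  size 7 → [1,2,3,5,6,7,8]=1  [2,3,4,5,6,7,8]=5
  first=0(u) contributes 6
  first=4(a) contributes 1
|[w]| = 7

7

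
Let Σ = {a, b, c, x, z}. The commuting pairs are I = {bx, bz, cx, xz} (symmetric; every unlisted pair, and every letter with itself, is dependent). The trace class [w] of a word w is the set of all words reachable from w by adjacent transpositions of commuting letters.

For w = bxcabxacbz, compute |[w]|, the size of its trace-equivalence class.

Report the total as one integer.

#0=b has no predecessor
#1=x has no predecessor
#2=c depends on [0:b]
#3=a depends on [1:x, 2:c]
#4=b depends on [3:a]
#5=x depends on [3:a]
#6=a depends on [4:b, 5:x]
#7=c depends on [6:a]
#8=b depends on [7:c]
#9=z depends on [7:c]
sources: [0:b, 1:x]
N(rest) = Σ N(rest − s) over sources s of rest; N(one piece) = 1:
  size 1 → [8]=1  [9]=1
  size 2 → [8,9]=2
  size 3 → [7,8,9]=2
  size 4 → [6,7,8,9]=2
  size 5 → [4,6,7,8,9]=2  [5,6,7,8,9]=2
  size 6 → [4,5,6,7,8,9]=4
  size 7 → [3,4,5,6,7,8,9]=4
  size 8 → [1,3,4,5,6,7,8,9]=4  [2,3,4,5,6,7,8,9]=4
  first=0(b) contributes 8
  first=1(x) contributes 4
|[w]| = 12

12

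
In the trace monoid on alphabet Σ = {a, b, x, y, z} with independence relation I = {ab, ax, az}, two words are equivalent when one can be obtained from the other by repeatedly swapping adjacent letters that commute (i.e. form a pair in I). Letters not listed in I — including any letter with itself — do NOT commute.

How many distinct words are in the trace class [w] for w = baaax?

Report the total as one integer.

drop 0:b onto floor
drop 1:a onto floor
drop 2:a onto {1:a}
drop 3:a onto {2:a}
drop 4:x onto {0:b}
ground layer = {0:b, 1:a}
drop-orders for the pieces not yet dropped (sum over which currently-grounded one goes next):
  1 to go: {3} 1  {4} 1
  2 to go: {0,4} 1  {2,3} 1  {3,4} 2
  3 to go: {0,3,4} 3  {1,2,3} 1  {2,3,4} 3
  if 0:b drops first: 4 orders
  if 1:a drops first: 6 orders
heap linearizations: 10

10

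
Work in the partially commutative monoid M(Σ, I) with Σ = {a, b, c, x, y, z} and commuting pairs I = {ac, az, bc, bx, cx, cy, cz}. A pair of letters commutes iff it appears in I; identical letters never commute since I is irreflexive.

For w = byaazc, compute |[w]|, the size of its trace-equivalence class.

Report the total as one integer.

18

0(b) covers ∅
1(y) covers 0:b
2(a) covers 1:y
3(a) covers 2:a
4(z) covers 1:y
5(c) covers ∅
floor of heap: 0:b, 5:c
completions by unplaced set U, small U first (add the entries for U minus each lowest piece of U):
  |U|=1: {3}:1  {4}:1  {5}:1
  |U|=2: {2,3}:1  {3,4}:2  {3,5}:2  {4,5}:2
  |U|=3: {2,3,4}:3  {2,3,5}:3  {3,4,5}:6
  |U|=4: {1,2,3,4}:3  {2,3,4,5}:12
  start at 0(b): 15
  start at 5(c): 3
sum over floor = 18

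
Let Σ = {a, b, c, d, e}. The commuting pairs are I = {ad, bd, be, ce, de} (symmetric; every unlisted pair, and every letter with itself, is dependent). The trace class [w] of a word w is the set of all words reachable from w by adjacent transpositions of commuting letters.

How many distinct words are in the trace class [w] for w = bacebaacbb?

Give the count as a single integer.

drop 0:b onto floor
drop 1:a onto {0:b}
drop 2:c onto {1:a}
drop 3:e onto {1:a}
drop 4:b onto {2:c}
drop 5:a onto {3:e, 4:b}
drop 6:a onto {5:a}
drop 7:c onto {6:a}
drop 8:b onto {7:c}
drop 9:b onto {8:b}
ground layer = {0:b}
drop-orders for the pieces not yet dropped (sum over which currently-grounded one goes next):
  1 to go: {9} 1
  2 to go: {8,9} 1
  3 to go: {7,8,9} 1
  4 to go: {6,7,8,9} 1
  5 to go: {5,6,7,8,9} 1
  6 to go: {3,5,6,7,8,9} 1  {4,5,6,7,8,9} 1
  7 to go: {2,4,5,6,7,8,9} 1  {3,4,5,6,7,8,9} 2
  8 to go: {2,3,4,5,6,7,8,9} 3
  if 0:b drops first: 3 orders

3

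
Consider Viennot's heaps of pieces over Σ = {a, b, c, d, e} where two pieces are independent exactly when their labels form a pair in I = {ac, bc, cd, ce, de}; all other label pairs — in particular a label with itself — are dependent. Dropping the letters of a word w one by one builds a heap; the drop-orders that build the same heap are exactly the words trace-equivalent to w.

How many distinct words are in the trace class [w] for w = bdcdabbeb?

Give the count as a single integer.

9

#0=b has no predecessor
#1=d depends on [0:b]
#2=c has no predecessor
#3=d depends on [1:d]
#4=a depends on [3:d]
#5=b depends on [4:a]
#6=b depends on [5:b]
#7=e depends on [6:b]
#8=b depends on [7:e]
sources: [0:b, 2:c]
N(rest) = Σ N(rest − s) over sources s of rest; N(one piece) = 1:
  size 1 → [2]=1  [8]=1
  size 2 → [2,8]=2  [7,8]=1
  size 3 → [2,7,8]=3  [6,7,8]=1
  size 4 → [2,6,7,8]=4  [5,6,7,8]=1
  size 5 → [2,5,6,7,8]=5  [4,5,6,7,8]=1
  size 6 → [2,4,5,6,7,8]=6  [3,4,5,6,7,8]=1
  size 7 → [1,3,4,5,6,7,8]=1  [2,3,4,5,6,7,8]=7
  first=0(b) contributes 8
  first=2(c) contributes 1
|[w]| = 9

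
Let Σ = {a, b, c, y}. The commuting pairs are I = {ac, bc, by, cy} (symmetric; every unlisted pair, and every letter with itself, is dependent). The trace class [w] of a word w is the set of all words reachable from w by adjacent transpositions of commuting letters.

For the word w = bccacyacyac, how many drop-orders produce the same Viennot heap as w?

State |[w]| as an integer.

drop 0:b onto floor
drop 1:c onto floor
drop 2:c onto {1:c}
drop 3:a onto {0:b}
drop 4:c onto {2:c}
drop 5:y onto {3:a}
drop 6:a onto {5:y}
drop 7:c onto {4:c}
drop 8:y onto {6:a}
drop 9:a onto {8:y}
drop 10:c onto {7:c}
ground layer = {0:b, 1:c}
drop-orders for the pieces not yet dropped (sum over which currently-grounded one goes next):
  1 to go: {9} 1  {10} 1
  2 to go: {7,10} 1  {8,9} 1  {9,10} 2
  3 to go: {4,7,10} 1  {6,8,9} 1  {7,9,10} 3  {8,9,10} 3
  4 to go: {2,4,7,10} 1  {4,7,9,10} 4  {5,6,8,9} 1  {6,8,9,10} 4  {7,8,9,10} 6
  5 to go: {1,2,4,7,10} 1  {2,4,7,9,10} 5  {3,5,6,8,9} 1  {4,7,8,9,10} 10  {5,6,8,9,10} 5  {6,7,8,9,10} 10
  6 to go: {0,3,5,6,8,9} 1  {1,2,4,7,9,10} 6  {2,4,7,8,9,10} 15  {3,5,6,8,9,10} 6  {4,6,7,8,9,10} 20  {5,6,7,8,9,10} 15
  7 to go: {0,3,5,6,8,9,10} 7  {1,2,4,7,8,9,10} 21  {2,4,6,7,8,9,10} 35  {3,5,6,7,8,9,10} 21  {4,5,6,7,8,9,10} 35
  8 to go: {0,3,5,6,7,8,9,10} 28  {1,2,4,6,7,8,9,10} 56  {2,4,5,6,7,8,9,10} 70  {3,4,5,6,7,8,9,10} 56
  9 to go: {0,3,4,5,6,7,8,9,10} 84  {1,2,4,5,6,7,8,9,10} 126  {2,3,4,5,6,7,8,9,10} 126
  if 0:b drops first: 252 orders
  if 1:c drops first: 210 orders
heap linearizations: 462

462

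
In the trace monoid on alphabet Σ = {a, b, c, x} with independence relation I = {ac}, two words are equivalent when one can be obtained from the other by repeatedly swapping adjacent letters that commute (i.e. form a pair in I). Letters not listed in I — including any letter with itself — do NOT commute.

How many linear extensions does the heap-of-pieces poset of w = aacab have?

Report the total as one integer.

4

drop 0:a onto floor
drop 1:a onto {0:a}
drop 2:c onto floor
drop 3:a onto {1:a}
drop 4:b onto {2:c, 3:a}
ground layer = {0:a, 2:c}
drop-orders for the pieces not yet dropped (sum over which currently-grounded one goes next):
  1 to go: {4} 1
  2 to go: {2,4} 1  {3,4} 1
  3 to go: {1,3,4} 1  {2,3,4} 2
  if 0:a drops first: 3 orders
  if 2:c drops first: 1 orders
heap linearizations: 4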